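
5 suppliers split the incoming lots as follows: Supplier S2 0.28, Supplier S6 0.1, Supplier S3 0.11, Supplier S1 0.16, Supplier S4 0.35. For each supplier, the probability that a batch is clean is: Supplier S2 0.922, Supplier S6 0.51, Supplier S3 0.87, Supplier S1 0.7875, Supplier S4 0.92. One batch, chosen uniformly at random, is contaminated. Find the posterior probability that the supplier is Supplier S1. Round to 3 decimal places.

0.231

Taking complements, P(contaminated | each) = Supplier S2 0.078, Supplier S6 0.49, Supplier S3 0.13, Supplier S1 0.2125, Supplier S4 0.08.
By Bayes' rule, posterior ∝ prior × likelihood:
  Supplier S2: 0.28 × 0.078 = 0.02184
  Supplier S6: 0.1 × 0.49 = 0.049
  Supplier S3: 0.11 × 0.13 = 0.0143
  Supplier S1: 0.16 × 0.2125 = 0.034
  Supplier S4: 0.35 × 0.08 = 0.028
Sum = 0.14714.
P(Supplier S1 | evidence) = 0.034 / 0.14714 ≈ 0.231.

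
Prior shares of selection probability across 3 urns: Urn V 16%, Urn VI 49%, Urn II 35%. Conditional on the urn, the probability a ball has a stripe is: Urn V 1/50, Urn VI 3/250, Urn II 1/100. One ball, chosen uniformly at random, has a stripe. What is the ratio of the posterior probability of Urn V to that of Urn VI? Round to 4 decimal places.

By Bayes' rule, posterior ∝ prior × likelihood:
  Urn V: 0.16 × 0.02 = 0.0032
  Urn VI: 0.49 × 0.012 = 0.00588
  Urn II: 0.35 × 0.01 = 0.0035
Total = 0.01258.
The ratio is 0.0032 / 0.00588 (the normalizer cancels) = 0.5442.

0.5442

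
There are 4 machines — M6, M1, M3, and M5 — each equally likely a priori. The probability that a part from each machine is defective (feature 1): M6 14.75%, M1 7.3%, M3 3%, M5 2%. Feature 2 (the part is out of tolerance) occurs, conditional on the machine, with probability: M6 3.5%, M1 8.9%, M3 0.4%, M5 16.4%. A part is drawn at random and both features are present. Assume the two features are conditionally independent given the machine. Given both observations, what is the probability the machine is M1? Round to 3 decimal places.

0.431

Since the prior is uniform, the posterior is proportional to the likelihood:
  M6: 0.1475 × 0.035 = 0.0051625
  M1: 0.073 × 0.089 = 0.006497
  M3: 0.03 × 0.004 = 0.00012
  M5: 0.02 × 0.164 = 0.00328
Normalizing constant = 0.0150595.
P(M1 | evidence) = 0.006497 / 0.0150595 ≈ 0.431.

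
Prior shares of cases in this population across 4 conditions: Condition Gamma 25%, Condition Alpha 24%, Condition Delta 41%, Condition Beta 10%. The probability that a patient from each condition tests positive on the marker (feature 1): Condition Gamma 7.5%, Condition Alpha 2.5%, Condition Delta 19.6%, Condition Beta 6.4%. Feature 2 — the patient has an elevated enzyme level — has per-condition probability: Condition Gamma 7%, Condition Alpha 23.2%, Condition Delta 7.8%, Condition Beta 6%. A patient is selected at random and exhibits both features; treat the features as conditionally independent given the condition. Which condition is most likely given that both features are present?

Condition Delta

By Bayes' rule, posterior ∝ prior × likelihood:
  Condition Gamma: 0.25 × 0.075 × 0.07 = 0.0013125
  Condition Alpha: 0.24 × 0.025 × 0.232 = 0.001392
  Condition Delta: 0.41 × 0.196 × 0.078 = 0.00626808
  Condition Beta: 0.1 × 0.064 × 0.06 = 0.000384
Sum = 0.00935658.
Largest term belongs to Condition Delta, so Condition Delta is most probable.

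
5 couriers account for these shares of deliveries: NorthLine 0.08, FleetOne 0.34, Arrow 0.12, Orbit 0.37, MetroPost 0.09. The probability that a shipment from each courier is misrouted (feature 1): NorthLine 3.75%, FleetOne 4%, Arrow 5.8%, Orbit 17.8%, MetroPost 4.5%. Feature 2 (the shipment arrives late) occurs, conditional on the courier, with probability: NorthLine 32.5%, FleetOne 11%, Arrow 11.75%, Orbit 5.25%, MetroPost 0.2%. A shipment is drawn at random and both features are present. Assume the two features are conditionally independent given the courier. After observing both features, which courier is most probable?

Compute prior × likelihood for every hypothesis:
  NorthLine: 0.08 × 0.0375 × 0.325 = 0.000975
  FleetOne: 0.34 × 0.04 × 0.11 = 0.001496
  Arrow: 0.12 × 0.058 × 0.1175 = 0.0008178
  Orbit: 0.37 × 0.178 × 0.0525 = 0.00345765
  MetroPost: 0.09 × 0.045 × 0.002 = 0.0000081
Normalizing constant = 0.00675455.
Largest term belongs to Orbit, so Orbit is most probable.

Orbit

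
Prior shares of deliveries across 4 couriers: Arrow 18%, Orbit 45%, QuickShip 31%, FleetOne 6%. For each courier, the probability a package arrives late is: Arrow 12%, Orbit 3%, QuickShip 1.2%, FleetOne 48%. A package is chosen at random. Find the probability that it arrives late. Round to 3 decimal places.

0.068

Prior × likelihood for each hypothesis:
  Arrow: 0.18 × 0.12 = 0.0216
  Orbit: 0.45 × 0.03 = 0.0135
  QuickShip: 0.31 × 0.012 = 0.00372
  FleetOne: 0.06 × 0.48 = 0.0288
P(late) = 0.0216 + 0.0135 + 0.00372 + 0.0288 = 0.06762 → 0.068.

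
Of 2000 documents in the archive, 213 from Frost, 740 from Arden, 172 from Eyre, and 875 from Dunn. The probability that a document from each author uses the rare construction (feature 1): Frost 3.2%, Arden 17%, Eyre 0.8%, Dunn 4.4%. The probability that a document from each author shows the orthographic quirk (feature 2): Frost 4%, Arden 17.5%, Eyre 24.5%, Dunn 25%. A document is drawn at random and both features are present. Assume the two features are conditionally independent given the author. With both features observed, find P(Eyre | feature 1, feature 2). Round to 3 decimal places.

Unnormalized posteriors (prior × likelihood):
  Frost: 0.1065 × 0.032 × 0.04 = 0.00013632
  Arden: 0.37 × 0.17 × 0.175 = 0.0110075
  Eyre: 0.086 × 0.008 × 0.245 = 0.00016856
  Dunn: 0.4375 × 0.044 × 0.25 = 0.0048125
Total = 0.01612488.
P(Eyre | evidence) = 0.00016856 / 0.01612488 ≈ 0.010.

0.010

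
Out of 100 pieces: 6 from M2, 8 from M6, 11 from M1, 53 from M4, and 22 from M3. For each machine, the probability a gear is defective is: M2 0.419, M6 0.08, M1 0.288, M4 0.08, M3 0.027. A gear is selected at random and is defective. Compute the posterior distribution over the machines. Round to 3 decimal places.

Prior × likelihood for each hypothesis:
  M2: 0.06 × 0.419 = 0.02514
  M6: 0.08 × 0.08 = 0.0064
  M1: 0.11 × 0.288 = 0.03168
  M4: 0.53 × 0.08 = 0.0424
  M3: 0.22 × 0.027 = 0.00594
Normalizing constant = 0.11156.
P(M2 | defective) = 0.02514/0.11156 ≈ 0.225
P(M6 | defective) = 0.0064/0.11156 ≈ 0.057
P(M1 | defective) = 0.03168/0.11156 ≈ 0.284
P(M4 | defective) = 0.0424/0.11156 ≈ 0.380
P(M3 | defective) = 0.00594/0.11156 ≈ 0.053

M2 0.225, M6 0.057, M1 0.284, M4 0.380, M3 0.053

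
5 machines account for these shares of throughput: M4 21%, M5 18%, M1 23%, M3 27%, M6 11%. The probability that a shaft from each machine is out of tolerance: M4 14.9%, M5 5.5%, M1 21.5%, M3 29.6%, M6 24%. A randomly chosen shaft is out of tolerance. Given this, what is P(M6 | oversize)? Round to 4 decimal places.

Prior × likelihood for each hypothesis:
  M4: 0.21 × 0.149 = 0.03129
  M5: 0.18 × 0.055 = 0.0099
  M1: 0.23 × 0.215 = 0.04945
  M3: 0.27 × 0.296 = 0.07992
  M6: 0.11 × 0.24 = 0.0264
Sum = 0.19696.
P(M6 | evidence) = 0.0264 / 0.19696 ≈ 0.1340.

0.1340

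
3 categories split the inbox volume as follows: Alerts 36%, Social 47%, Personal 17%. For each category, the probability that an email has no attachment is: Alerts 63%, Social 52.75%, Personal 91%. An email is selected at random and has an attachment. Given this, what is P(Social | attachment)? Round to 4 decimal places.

0.5993

Taking complements, P(attachment | each) = Alerts 0.37, Social 0.4725, Personal 0.09.
By Bayes' rule, posterior ∝ prior × likelihood:
  Alerts: 0.36 × 0.37 = 0.1332
  Social: 0.47 × 0.4725 = 0.222075
  Personal: 0.17 × 0.09 = 0.0153
Total = 0.370575.
P(Social | evidence) = 0.222075 / 0.370575 ≈ 0.5993.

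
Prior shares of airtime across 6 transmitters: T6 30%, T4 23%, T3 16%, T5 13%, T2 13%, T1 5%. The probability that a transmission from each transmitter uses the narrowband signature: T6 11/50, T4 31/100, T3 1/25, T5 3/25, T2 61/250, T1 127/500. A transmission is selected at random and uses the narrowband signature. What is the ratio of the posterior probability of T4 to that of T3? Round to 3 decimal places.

Compute prior × likelihood for every hypothesis:
  T6: 0.3 × 0.22 = 0.066
  T4: 0.23 × 0.31 = 0.0713
  T3: 0.16 × 0.04 = 0.0064
  T5: 0.13 × 0.12 = 0.0156
  T2: 0.13 × 0.244 = 0.03172
  T1: 0.05 × 0.254 = 0.0127
Sum = 0.20372.
The ratio is 0.0713 / 0.0064 (the normalizer cancels) = 11.141.

11.141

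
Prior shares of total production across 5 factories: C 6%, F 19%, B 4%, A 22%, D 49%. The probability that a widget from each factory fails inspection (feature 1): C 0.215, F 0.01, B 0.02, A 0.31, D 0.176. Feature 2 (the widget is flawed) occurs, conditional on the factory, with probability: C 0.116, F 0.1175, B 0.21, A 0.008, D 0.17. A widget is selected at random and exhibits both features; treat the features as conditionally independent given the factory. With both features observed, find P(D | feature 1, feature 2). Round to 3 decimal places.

0.858

Prior × likelihood for each hypothesis:
  C: 0.06 × 0.215 × 0.116 = 0.0014964
  F: 0.19 × 0.01 × 0.1175 = 0.00022325
  B: 0.04 × 0.02 × 0.21 = 0.000168
  A: 0.22 × 0.31 × 0.008 = 0.0005456
  D: 0.49 × 0.176 × 0.17 = 0.0146608
Normalizing constant = 0.01709405.
P(D | evidence) = 0.0146608 / 0.01709405 ≈ 0.858.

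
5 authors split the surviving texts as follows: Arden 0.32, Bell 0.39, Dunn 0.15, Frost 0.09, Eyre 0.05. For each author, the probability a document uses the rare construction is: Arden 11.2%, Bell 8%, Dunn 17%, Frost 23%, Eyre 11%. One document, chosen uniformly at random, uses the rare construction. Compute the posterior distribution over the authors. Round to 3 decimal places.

Arden 0.302, Bell 0.263, Dunn 0.215, Frost 0.174, Eyre 0.046

By Bayes' rule, posterior ∝ prior × likelihood:
  Arden: 0.32 × 0.112 = 0.03584
  Bell: 0.39 × 0.08 = 0.0312
  Dunn: 0.15 × 0.17 = 0.0255
  Frost: 0.09 × 0.23 = 0.0207
  Eyre: 0.05 × 0.11 = 0.0055
Normalizing constant = 0.11874.
P(Arden | rare-form) = 0.03584/0.11874 ≈ 0.302
P(Bell | rare-form) = 0.0312/0.11874 ≈ 0.263
P(Dunn | rare-form) = 0.0255/0.11874 ≈ 0.215
P(Frost | rare-form) = 0.0207/0.11874 ≈ 0.174
P(Eyre | rare-form) = 0.0055/0.11874 ≈ 0.046
(Check: 0.302+0.263+0.215+0.174+0.046 = 1.000.)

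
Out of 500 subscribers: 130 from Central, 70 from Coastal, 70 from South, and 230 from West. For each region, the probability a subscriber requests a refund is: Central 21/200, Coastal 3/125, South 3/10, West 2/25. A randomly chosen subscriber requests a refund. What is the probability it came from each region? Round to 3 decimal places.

Prior × likelihood for each hypothesis:
  Central: 0.26 × 0.105 = 0.0273
  Coastal: 0.14 × 0.024 = 0.00336
  South: 0.14 × 0.3 = 0.042
  West: 0.46 × 0.08 = 0.0368
Sum = 0.10946.
P(Central | refund) = 0.0273/0.10946 ≈ 0.249
P(Coastal | refund) = 0.00336/0.10946 ≈ 0.031
P(South | refund) = 0.042/0.10946 ≈ 0.384
P(West | refund) = 0.0368/0.10946 ≈ 0.336
(Check: 0.249+0.031+0.384+0.336 = 1.000.)

Central 0.249, Coastal 0.031, South 0.384, West 0.336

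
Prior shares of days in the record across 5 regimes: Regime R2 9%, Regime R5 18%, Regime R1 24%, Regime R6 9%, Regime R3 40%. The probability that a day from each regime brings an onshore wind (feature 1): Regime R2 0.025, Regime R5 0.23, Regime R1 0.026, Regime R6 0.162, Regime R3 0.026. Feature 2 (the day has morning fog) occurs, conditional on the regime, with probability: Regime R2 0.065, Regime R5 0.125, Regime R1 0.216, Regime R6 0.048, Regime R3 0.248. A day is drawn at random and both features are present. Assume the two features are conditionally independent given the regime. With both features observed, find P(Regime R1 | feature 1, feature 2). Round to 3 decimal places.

0.135

Compute prior × likelihood for every hypothesis:
  Regime R2: 0.09 × 0.025 × 0.065 = 0.00014625
  Regime R5: 0.18 × 0.23 × 0.125 = 0.005175
  Regime R1: 0.24 × 0.026 × 0.216 = 0.00134784
  Regime R6: 0.09 × 0.162 × 0.048 = 0.00069984
  Regime R3: 0.4 × 0.026 × 0.248 = 0.0025792
Total = 0.00994813.
P(Regime R1 | evidence) = 0.00134784 / 0.00994813 ≈ 0.135.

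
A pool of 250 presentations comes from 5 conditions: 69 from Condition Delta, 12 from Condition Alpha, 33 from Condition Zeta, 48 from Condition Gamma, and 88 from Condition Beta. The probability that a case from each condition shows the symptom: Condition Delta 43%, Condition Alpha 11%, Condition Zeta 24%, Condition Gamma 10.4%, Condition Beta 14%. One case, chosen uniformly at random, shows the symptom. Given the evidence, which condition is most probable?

Condition Delta

Compute prior × likelihood for every hypothesis:
  Condition Delta: 0.276 × 0.43 = 0.11868
  Condition Alpha: 0.048 × 0.11 = 0.00528
  Condition Zeta: 0.132 × 0.24 = 0.03168
  Condition Gamma: 0.192 × 0.104 = 0.019968
  Condition Beta: 0.352 × 0.14 = 0.04928
Total = 0.224888.
Largest term belongs to Condition Delta, so Condition Delta is most probable.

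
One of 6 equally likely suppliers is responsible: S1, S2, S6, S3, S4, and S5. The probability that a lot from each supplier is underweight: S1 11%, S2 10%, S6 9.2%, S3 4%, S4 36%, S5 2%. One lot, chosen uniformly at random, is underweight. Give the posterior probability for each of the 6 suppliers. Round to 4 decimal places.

S1 0.1524, S2 0.1385, S6 0.1274, S3 0.0554, S4 0.4986, S5 0.0277

Since the prior is uniform, the posterior is proportional to the likelihood:
  S1: 0.11
  S2: 0.1
  S6: 0.092
  S3: 0.04
  S4: 0.36
  S5: 0.02
Total = 0.722.
P(S1 | underweight) = 0.11/0.722 ≈ 0.1524
P(S2 | underweight) = 0.1/0.722 ≈ 0.1385
P(S6 | underweight) = 0.092/0.722 ≈ 0.1274
P(S3 | underweight) = 0.04/0.722 ≈ 0.0554
P(S4 | underweight) = 0.36/0.722 ≈ 0.4986
P(S5 | underweight) = 0.02/0.722 ≈ 0.0277
(Check: 0.1524+0.1385+0.1274+0.0554+0.4986+0.0277 = 1.0000.)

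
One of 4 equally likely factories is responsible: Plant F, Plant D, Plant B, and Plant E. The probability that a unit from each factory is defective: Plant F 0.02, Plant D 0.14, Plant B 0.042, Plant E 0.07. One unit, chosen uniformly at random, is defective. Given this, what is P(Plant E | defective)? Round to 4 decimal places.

Since the prior is uniform, the posterior is proportional to the likelihood:
  Plant F: 0.02
  Plant D: 0.14
  Plant B: 0.042
  Plant E: 0.07
Sum = 0.272.
P(Plant E | evidence) = 0.07 / 0.272 ≈ 0.2574.

0.2574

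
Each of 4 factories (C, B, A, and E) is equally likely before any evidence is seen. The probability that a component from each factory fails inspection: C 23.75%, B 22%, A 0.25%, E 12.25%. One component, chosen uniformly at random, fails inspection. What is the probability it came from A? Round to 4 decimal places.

0.0043

Since the prior is uniform, the posterior is proportional to the likelihood:
  C: 0.2375
  B: 0.22
  A: 0.0025
  E: 0.1225
Sum = 0.5825.
P(A | evidence) = 0.0025 / 0.5825 ≈ 0.0043.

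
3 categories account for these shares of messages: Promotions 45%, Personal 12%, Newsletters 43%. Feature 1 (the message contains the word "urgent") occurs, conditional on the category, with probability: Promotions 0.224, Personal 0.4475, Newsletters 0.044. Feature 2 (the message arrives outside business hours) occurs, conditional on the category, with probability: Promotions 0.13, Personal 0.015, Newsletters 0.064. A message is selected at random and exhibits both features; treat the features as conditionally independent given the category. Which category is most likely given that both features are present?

Compute prior × likelihood for every hypothesis:
  Promotions: 0.45 × 0.224 × 0.13 = 0.013104
  Personal: 0.12 × 0.4475 × 0.015 = 0.0008055
  Newsletters: 0.43 × 0.044 × 0.064 = 0.00121088
Total = 0.01512038.
Largest term belongs to Promotions, so Promotions is most probable.

Promotions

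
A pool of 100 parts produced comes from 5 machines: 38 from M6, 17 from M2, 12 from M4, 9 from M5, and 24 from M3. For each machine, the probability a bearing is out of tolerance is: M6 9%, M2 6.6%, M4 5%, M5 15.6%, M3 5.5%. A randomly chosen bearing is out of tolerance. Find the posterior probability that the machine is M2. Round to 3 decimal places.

Unnormalized posteriors (prior × likelihood):
  M6: 0.38 × 0.09 = 0.0342
  M2: 0.17 × 0.066 = 0.01122
  M4: 0.12 × 0.05 = 0.006
  M5: 0.09 × 0.156 = 0.01404
  M3: 0.24 × 0.055 = 0.0132
Sum = 0.07866.
P(M2 | evidence) = 0.01122 / 0.07866 ≈ 0.143.

0.143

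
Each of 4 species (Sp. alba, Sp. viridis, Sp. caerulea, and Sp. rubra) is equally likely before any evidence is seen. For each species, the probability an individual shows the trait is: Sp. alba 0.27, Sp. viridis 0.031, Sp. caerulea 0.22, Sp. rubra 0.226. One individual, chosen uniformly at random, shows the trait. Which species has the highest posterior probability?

Since the prior is uniform, the posterior is proportional to the likelihood:
  Sp. alba: 0.27
  Sp. viridis: 0.031
  Sp. caerulea: 0.22
  Sp. rubra: 0.226
Total = 0.747.
Largest term belongs to Sp. alba, so Sp. alba is most probable.

Sp. alba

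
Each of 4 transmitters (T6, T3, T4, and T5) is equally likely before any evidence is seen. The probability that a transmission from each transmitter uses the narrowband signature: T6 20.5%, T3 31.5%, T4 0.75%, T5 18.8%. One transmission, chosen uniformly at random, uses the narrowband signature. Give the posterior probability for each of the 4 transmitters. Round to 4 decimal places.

Since the prior is uniform, the posterior is proportional to the likelihood:
  T6: 0.205
  T3: 0.315
  T4: 0.0075
  T5: 0.188
Normalizing constant = 0.7155.
P(T6 | narrowband) = 0.205/0.7155 ≈ 0.2865
P(T3 | narrowband) = 0.315/0.7155 ≈ 0.4403
P(T4 | narrowband) = 0.0075/0.7155 ≈ 0.0105
P(T5 | narrowband) = 0.188/0.7155 ≈ 0.2628

T6 0.2865, T3 0.4403, T4 0.0105, T5 0.2628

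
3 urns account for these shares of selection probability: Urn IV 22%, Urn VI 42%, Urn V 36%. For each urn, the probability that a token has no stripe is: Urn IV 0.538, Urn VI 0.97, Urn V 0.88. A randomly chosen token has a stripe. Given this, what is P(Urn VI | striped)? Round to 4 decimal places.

Taking complements, P(striped | each) = Urn IV 0.462, Urn VI 0.03, Urn V 0.12.
Unnormalized posteriors (prior × likelihood):
  Urn IV: 0.22 × 0.462 = 0.10164
  Urn VI: 0.42 × 0.03 = 0.0126
  Urn V: 0.36 × 0.12 = 0.0432
Sum = 0.15744.
P(Urn VI | evidence) = 0.0126 / 0.15744 ≈ 0.0800.

0.0800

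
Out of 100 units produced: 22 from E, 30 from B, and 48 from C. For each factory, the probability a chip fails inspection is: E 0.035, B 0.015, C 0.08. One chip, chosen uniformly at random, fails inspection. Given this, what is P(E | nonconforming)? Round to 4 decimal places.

Compute prior × likelihood for every hypothesis:
  E: 0.22 × 0.035 = 0.0077
  B: 0.3 × 0.015 = 0.0045
  C: 0.48 × 0.08 = 0.0384
Normalizing constant = 0.0506.
P(E | evidence) = 0.0077 / 0.0506 ≈ 0.1522.

0.1522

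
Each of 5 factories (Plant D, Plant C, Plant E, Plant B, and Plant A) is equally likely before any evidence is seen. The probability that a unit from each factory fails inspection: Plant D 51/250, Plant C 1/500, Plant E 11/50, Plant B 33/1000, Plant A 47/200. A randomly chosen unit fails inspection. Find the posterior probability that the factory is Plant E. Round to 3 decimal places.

0.317

With a uniform prior (1/5 each), posterior ∝ likelihood:
  Plant D: 0.204
  Plant C: 0.002
  Plant E: 0.22
  Plant B: 0.033
  Plant A: 0.235
Sum = 0.694.
P(Plant E | evidence) = 0.22 / 0.694 ≈ 0.317.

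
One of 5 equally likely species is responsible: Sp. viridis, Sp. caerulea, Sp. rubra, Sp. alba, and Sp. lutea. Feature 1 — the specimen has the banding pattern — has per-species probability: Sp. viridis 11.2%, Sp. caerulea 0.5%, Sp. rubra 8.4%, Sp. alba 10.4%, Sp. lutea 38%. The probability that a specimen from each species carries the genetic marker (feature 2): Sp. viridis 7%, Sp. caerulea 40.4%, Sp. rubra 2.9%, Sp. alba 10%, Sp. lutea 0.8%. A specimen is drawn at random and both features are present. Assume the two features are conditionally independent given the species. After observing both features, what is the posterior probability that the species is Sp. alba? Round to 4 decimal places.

0.4041

Since the prior is uniform, the posterior is proportional to the likelihood:
  Sp. viridis: 0.112 × 0.07 = 0.00784
  Sp. caerulea: 0.005 × 0.404 = 0.00202
  Sp. rubra: 0.084 × 0.029 = 0.002436
  Sp. alba: 0.104 × 0.1 = 0.0104
  Sp. lutea: 0.38 × 0.008 = 0.00304
Sum = 0.025736.
P(Sp. alba | evidence) = 0.0104 / 0.025736 ≈ 0.4041.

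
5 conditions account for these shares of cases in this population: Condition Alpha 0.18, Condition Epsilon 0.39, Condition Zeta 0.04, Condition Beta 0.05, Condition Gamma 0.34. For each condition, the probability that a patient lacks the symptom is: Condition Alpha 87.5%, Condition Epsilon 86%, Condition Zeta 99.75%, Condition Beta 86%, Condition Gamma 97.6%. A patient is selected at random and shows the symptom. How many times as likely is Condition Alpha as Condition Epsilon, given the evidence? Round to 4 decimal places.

0.4121

Taking complements, P(symptomatic | each) = Condition Alpha 0.125, Condition Epsilon 0.14, Condition Zeta 0.0025, Condition Beta 0.14, Condition Gamma 0.024.
Compute prior × likelihood for every hypothesis:
  Condition Alpha: 0.18 × 0.125 = 0.0225
  Condition Epsilon: 0.39 × 0.14 = 0.0546
  Condition Zeta: 0.04 × 0.0025 = 0.0001
  Condition Beta: 0.05 × 0.14 = 0.007
  Condition Gamma: 0.34 × 0.024 = 0.00816
Sum = 0.09236.
The ratio is 0.0225 / 0.0546 (the normalizer cancels) = 0.4121.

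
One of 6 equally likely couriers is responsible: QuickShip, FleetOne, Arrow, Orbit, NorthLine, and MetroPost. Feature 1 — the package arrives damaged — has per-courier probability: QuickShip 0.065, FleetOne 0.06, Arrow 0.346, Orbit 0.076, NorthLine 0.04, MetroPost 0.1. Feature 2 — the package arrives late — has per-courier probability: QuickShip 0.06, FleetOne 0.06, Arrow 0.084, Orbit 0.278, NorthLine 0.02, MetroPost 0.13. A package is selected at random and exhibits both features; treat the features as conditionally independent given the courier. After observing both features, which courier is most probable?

With a uniform prior (1/6 each), posterior ∝ likelihood:
  QuickShip: 0.065 × 0.06 = 0.0039
  FleetOne: 0.06 × 0.06 = 0.0036
  Arrow: 0.346 × 0.084 = 0.029064
  Orbit: 0.076 × 0.278 = 0.021128
  NorthLine: 0.04 × 0.02 = 0.0008
  MetroPost: 0.1 × 0.13 = 0.013
Normalizing constant = 0.071492.
Largest term belongs to Arrow, so Arrow is most probable.

Arrow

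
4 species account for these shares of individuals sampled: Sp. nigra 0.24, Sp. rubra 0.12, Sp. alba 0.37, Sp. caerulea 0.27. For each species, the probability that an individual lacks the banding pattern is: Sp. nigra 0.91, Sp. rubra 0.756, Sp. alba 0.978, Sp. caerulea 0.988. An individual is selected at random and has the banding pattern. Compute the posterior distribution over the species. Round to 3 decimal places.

Sp. nigra 0.347, Sp. rubra 0.470, Sp. alba 0.131, Sp. caerulea 0.052

Taking complements, P(banded | each) = Sp. nigra 0.09, Sp. rubra 0.244, Sp. alba 0.022, Sp. caerulea 0.012.
Compute prior × likelihood for every hypothesis:
  Sp. nigra: 0.24 × 0.09 = 0.0216
  Sp. rubra: 0.12 × 0.244 = 0.02928
  Sp. alba: 0.37 × 0.022 = 0.00814
  Sp. caerulea: 0.27 × 0.012 = 0.00324
Total = 0.06226.
P(Sp. nigra | banded) = 0.0216/0.06226 ≈ 0.347
P(Sp. rubra | banded) = 0.02928/0.06226 ≈ 0.470
P(Sp. alba | banded) = 0.00814/0.06226 ≈ 0.131
P(Sp. caerulea | banded) = 0.00324/0.06226 ≈ 0.052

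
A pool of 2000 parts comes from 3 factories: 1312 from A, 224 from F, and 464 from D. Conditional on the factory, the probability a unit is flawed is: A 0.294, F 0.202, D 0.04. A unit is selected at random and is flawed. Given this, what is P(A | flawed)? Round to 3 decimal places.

Prior × likelihood for each hypothesis:
  A: 0.656 × 0.294 = 0.192864
  F: 0.112 × 0.202 = 0.022624
  D: 0.232 × 0.04 = 0.00928
Total = 0.224768.
P(A | evidence) = 0.192864 / 0.224768 ≈ 0.858.

0.858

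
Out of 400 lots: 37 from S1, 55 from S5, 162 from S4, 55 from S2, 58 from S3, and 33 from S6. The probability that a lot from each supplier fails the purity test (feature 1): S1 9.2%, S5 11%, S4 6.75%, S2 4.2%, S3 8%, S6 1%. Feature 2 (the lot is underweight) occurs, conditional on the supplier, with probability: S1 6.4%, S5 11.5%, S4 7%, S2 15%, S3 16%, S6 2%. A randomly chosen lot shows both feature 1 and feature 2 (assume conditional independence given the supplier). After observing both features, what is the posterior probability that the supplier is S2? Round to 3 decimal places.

By Bayes' rule, posterior ∝ prior × likelihood:
  S1: 0.0925 × 0.092 × 0.064 = 0.00054464
  S5: 0.1375 × 0.11 × 0.115 = 0.001739375
  S4: 0.405 × 0.0675 × 0.07 = 0.001913625
  S2: 0.1375 × 0.042 × 0.15 = 0.00086625
  S3: 0.145 × 0.08 × 0.16 = 0.001856
  S6: 0.0825 × 0.01 × 0.02 = 0.0000165
Sum = 0.00693639.
P(S2 | evidence) = 0.00086625 / 0.00693639 ≈ 0.125.

0.125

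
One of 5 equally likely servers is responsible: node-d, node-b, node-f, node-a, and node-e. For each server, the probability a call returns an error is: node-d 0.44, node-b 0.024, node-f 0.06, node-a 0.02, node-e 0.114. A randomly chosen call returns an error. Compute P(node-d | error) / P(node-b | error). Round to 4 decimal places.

18.3333

With a uniform prior (1/5 each), posterior ∝ likelihood:
  node-d: 0.44
  node-b: 0.024
  node-f: 0.06
  node-a: 0.02
  node-e: 0.114
Sum = 0.658.
The ratio is 0.44 / 0.024 (the normalizer cancels) = 18.3333.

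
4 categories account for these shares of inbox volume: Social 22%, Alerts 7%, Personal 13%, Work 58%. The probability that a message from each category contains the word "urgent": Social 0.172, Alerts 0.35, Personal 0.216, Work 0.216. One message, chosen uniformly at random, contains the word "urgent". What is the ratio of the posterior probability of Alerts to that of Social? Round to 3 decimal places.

0.647

Prior × likelihood for each hypothesis:
  Social: 0.22 × 0.172 = 0.03784
  Alerts: 0.07 × 0.35 = 0.0245
  Personal: 0.13 × 0.216 = 0.02808
  Work: 0.58 × 0.216 = 0.12528
Sum = 0.2157.
The ratio is 0.0245 / 0.03784 (the normalizer cancels) = 0.647.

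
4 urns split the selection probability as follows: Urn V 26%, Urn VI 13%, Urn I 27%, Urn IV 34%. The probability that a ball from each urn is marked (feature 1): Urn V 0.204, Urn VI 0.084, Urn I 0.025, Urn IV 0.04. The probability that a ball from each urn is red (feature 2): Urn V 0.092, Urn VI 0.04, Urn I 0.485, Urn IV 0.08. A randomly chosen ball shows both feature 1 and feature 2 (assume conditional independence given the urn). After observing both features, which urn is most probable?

Unnormalized posteriors (prior × likelihood):
  Urn V: 0.26 × 0.204 × 0.092 = 0.00487968
  Urn VI: 0.13 × 0.084 × 0.04 = 0.0004368
  Urn I: 0.27 × 0.025 × 0.485 = 0.00327375
  Urn IV: 0.34 × 0.04 × 0.08 = 0.001088
Sum = 0.00967823.
Largest term belongs to Urn V, so Urn V is most probable.

Urn V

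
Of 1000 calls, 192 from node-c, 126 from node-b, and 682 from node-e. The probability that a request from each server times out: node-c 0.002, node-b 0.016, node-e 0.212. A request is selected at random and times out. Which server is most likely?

node-e

Unnormalized posteriors (prior × likelihood):
  node-c: 0.192 × 0.002 = 0.000384
  node-b: 0.126 × 0.016 = 0.002016
  node-e: 0.682 × 0.212 = 0.144584
Sum = 0.146984.
Largest term belongs to node-e, so node-e is most probable.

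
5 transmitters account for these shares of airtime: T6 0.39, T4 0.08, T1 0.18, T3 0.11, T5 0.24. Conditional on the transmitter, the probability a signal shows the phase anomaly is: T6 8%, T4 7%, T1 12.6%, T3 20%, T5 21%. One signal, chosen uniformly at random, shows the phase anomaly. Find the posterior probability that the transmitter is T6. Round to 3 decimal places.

Unnormalized posteriors (prior × likelihood):
  T6: 0.39 × 0.08 = 0.0312
  T4: 0.08 × 0.07 = 0.0056
  T1: 0.18 × 0.126 = 0.02268
  T3: 0.11 × 0.2 = 0.022
  T5: 0.24 × 0.21 = 0.0504
Sum = 0.13188.
P(T6 | evidence) = 0.0312 / 0.13188 ≈ 0.237.

0.237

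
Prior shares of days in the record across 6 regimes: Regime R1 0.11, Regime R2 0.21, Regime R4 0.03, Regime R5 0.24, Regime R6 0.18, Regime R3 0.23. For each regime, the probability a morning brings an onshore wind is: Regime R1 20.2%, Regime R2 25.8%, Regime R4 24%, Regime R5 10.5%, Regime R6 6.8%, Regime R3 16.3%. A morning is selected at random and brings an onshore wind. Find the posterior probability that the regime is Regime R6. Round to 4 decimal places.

0.0772

By Bayes' rule, posterior ∝ prior × likelihood:
  Regime R1: 0.11 × 0.202 = 0.02222
  Regime R2: 0.21 × 0.258 = 0.05418
  Regime R4: 0.03 × 0.24 = 0.0072
  Regime R5: 0.24 × 0.105 = 0.0252
  Regime R6: 0.18 × 0.068 = 0.01224
  Regime R3: 0.23 × 0.163 = 0.03749
Normalizing constant = 0.15853.
P(Regime R6 | evidence) = 0.01224 / 0.15853 ≈ 0.0772.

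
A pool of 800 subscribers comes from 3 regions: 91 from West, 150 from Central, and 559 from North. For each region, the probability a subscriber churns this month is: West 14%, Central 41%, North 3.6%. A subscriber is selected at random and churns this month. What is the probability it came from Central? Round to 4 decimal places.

0.6517

Prior × likelihood for each hypothesis:
  West: 0.11375 × 0.14 = 0.015925
  Central: 0.1875 × 0.41 = 0.076875
  North: 0.69875 × 0.036 = 0.025155
Total = 0.117955.
P(Central | evidence) = 0.076875 / 0.117955 ≈ 0.6517.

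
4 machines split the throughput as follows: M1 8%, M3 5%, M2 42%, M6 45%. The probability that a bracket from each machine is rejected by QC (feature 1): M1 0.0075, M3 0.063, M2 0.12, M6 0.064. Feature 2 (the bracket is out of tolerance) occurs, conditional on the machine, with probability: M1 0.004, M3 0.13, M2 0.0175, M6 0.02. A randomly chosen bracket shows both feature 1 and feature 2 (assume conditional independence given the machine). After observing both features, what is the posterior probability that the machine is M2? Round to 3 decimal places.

By Bayes' rule, posterior ∝ prior × likelihood:
  M1: 0.08 × 0.0075 × 0.004 = 0.0000024
  M3: 0.05 × 0.063 × 0.13 = 0.0004095
  M2: 0.42 × 0.12 × 0.0175 = 0.000882
  M6: 0.45 × 0.064 × 0.02 = 0.000576
Sum = 0.0018699.
P(M2 | evidence) = 0.000882 / 0.0018699 ≈ 0.472.

0.472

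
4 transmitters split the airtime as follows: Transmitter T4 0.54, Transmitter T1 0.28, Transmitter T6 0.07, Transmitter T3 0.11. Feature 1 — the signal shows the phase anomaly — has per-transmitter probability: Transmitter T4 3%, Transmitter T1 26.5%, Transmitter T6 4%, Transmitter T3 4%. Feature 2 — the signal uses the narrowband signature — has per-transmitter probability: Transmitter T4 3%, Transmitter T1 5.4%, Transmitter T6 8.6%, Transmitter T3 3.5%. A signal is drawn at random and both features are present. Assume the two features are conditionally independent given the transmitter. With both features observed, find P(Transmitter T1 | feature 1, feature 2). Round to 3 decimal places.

0.820

Compute prior × likelihood for every hypothesis:
  Transmitter T4: 0.54 × 0.03 × 0.03 = 0.000486
  Transmitter T1: 0.28 × 0.265 × 0.054 = 0.0040068
  Transmitter T6: 0.07 × 0.04 × 0.086 = 0.0002408
  Transmitter T3: 0.11 × 0.04 × 0.035 = 0.000154
Normalizing constant = 0.0048876.
P(Transmitter T1 | evidence) = 0.0040068 / 0.0048876 ≈ 0.820.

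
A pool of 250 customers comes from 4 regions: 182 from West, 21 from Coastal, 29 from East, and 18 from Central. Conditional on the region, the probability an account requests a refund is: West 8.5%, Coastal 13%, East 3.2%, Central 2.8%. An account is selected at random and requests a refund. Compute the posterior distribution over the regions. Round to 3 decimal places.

Unnormalized posteriors (prior × likelihood):
  West: 0.728 × 0.085 = 0.06188
  Coastal: 0.084 × 0.13 = 0.01092
  East: 0.116 × 0.032 = 0.003712
  Central: 0.072 × 0.028 = 0.002016
Total = 0.078528.
P(West | refund) = 0.06188/0.078528 ≈ 0.788
P(Coastal | refund) = 0.01092/0.078528 ≈ 0.139
P(East | refund) = 0.003712/0.078528 ≈ 0.047
P(Central | refund) = 0.002016/0.078528 ≈ 0.026

West 0.788, Coastal 0.139, East 0.047, Central 0.026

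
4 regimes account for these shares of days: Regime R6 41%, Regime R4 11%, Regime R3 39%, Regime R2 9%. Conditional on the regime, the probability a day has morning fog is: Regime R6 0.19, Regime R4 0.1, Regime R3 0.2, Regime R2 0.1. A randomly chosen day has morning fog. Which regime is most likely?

Regime R3

Compute prior × likelihood for every hypothesis:
  Regime R6: 0.41 × 0.19 = 0.0779
  Regime R4: 0.11 × 0.1 = 0.011
  Regime R3: 0.39 × 0.2 = 0.078
  Regime R2: 0.09 × 0.1 = 0.009
Normalizing constant = 0.1759.
Largest term belongs to Regime R3, so Regime R3 is most probable.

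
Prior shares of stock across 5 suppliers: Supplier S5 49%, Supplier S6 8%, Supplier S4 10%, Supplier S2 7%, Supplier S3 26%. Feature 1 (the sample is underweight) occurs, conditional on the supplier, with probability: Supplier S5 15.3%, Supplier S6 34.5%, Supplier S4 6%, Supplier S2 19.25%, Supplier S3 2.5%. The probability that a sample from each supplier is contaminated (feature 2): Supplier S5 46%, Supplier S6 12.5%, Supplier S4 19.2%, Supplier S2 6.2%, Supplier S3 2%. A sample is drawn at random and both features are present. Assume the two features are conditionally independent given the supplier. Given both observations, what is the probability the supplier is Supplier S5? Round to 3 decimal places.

0.861

By Bayes' rule, posterior ∝ prior × likelihood:
  Supplier S5: 0.49 × 0.153 × 0.46 = 0.0344862
  Supplier S6: 0.08 × 0.345 × 0.125 = 0.00345
  Supplier S4: 0.1 × 0.06 × 0.192 = 0.001152
  Supplier S2: 0.07 × 0.1925 × 0.062 = 0.00083545
  Supplier S3: 0.26 × 0.025 × 0.02 = 0.00013
Sum = 0.04005365.
P(Supplier S5 | evidence) = 0.0344862 / 0.04005365 ≈ 0.861.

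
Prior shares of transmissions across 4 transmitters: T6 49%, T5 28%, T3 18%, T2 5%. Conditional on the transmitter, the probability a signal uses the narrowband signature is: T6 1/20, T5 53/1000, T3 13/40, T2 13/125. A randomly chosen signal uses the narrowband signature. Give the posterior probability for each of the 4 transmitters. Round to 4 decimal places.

T6 0.2378, T5 0.1440, T3 0.5677, T2 0.0505

By Bayes' rule, posterior ∝ prior × likelihood:
  T6: 0.49 × 0.05 = 0.0245
  T5: 0.28 × 0.053 = 0.01484
  T3: 0.18 × 0.325 = 0.0585
  T2: 0.05 × 0.104 = 0.0052
Total = 0.10304.
P(T6 | narrowband) = 0.0245/0.10304 ≈ 0.2378
P(T5 | narrowband) = 0.01484/0.10304 ≈ 0.1440
P(T3 | narrowband) = 0.0585/0.10304 ≈ 0.5677
P(T2 | narrowband) = 0.0052/0.10304 ≈ 0.0505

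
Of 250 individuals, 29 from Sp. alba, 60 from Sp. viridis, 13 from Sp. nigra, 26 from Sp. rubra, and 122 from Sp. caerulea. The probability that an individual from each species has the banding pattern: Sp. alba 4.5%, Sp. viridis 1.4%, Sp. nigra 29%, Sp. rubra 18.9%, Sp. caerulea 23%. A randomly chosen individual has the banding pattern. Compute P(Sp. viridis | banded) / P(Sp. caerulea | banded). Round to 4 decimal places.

0.0299

Compute prior × likelihood for every hypothesis:
  Sp. alba: 0.116 × 0.045 = 0.00522
  Sp. viridis: 0.24 × 0.014 = 0.00336
  Sp. nigra: 0.052 × 0.29 = 0.01508
  Sp. rubra: 0.104 × 0.189 = 0.019656
  Sp. caerulea: 0.488 × 0.23 = 0.11224
Total = 0.155556.
The ratio is 0.00336 / 0.11224 (the normalizer cancels) = 0.0299.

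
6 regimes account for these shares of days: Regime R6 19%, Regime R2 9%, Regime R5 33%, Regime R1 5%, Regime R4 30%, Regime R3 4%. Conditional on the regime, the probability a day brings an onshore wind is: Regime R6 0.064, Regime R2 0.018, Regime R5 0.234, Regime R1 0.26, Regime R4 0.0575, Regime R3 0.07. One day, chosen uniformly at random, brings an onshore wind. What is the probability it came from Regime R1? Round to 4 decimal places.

By Bayes' rule, posterior ∝ prior × likelihood:
  Regime R6: 0.19 × 0.064 = 0.01216
  Regime R2: 0.09 × 0.018 = 0.00162
  Regime R5: 0.33 × 0.234 = 0.07722
  Regime R1: 0.05 × 0.26 = 0.013
  Regime R4: 0.3 × 0.0575 = 0.01725
  Regime R3: 0.04 × 0.07 = 0.0028
Normalizing constant = 0.12405.
P(Regime R1 | evidence) = 0.013 / 0.12405 ≈ 0.1048.

0.1048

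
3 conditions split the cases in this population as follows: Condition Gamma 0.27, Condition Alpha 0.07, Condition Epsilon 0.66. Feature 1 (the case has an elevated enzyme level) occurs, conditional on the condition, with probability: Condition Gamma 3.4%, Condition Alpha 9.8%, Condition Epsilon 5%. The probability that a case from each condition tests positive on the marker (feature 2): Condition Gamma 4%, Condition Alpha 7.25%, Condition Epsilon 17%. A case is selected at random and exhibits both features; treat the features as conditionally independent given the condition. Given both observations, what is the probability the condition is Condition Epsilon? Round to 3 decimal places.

Compute prior × likelihood for every hypothesis:
  Condition Gamma: 0.27 × 0.034 × 0.04 = 0.0003672
  Condition Alpha: 0.07 × 0.098 × 0.0725 = 0.00049735
  Condition Epsilon: 0.66 × 0.05 × 0.17 = 0.00561
Normalizing constant = 0.00647455.
P(Condition Epsilon | evidence) = 0.00561 / 0.00647455 ≈ 0.866.

0.866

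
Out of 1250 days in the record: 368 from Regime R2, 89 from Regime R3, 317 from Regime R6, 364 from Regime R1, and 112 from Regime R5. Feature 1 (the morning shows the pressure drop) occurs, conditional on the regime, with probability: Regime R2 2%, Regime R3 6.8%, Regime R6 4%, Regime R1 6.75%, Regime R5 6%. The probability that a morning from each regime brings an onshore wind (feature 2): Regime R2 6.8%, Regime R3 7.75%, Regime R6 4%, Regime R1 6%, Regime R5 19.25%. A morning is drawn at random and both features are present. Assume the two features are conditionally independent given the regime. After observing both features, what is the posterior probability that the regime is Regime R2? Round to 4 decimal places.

Compute prior × likelihood for every hypothesis:
  Regime R2: 0.2944 × 0.02 × 0.068 = 0.000400384
  Regime R3: 0.0712 × 0.068 × 0.0775 = 0.000375224
  Regime R6: 0.2536 × 0.04 × 0.04 = 0.00040576
  Regime R1: 0.2912 × 0.0675 × 0.06 = 0.00117936
  Regime R5: 0.0896 × 0.06 × 0.1925 = 0.00103488
Normalizing constant = 0.003395608.
P(Regime R2 | evidence) = 0.000400384 / 0.003395608 ≈ 0.1179.

0.1179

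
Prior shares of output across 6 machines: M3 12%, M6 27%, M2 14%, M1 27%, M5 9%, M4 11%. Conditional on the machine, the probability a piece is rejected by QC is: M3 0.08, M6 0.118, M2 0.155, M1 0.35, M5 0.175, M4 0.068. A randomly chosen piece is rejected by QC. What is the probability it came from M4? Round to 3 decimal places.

0.041

Compute prior × likelihood for every hypothesis:
  M3: 0.12 × 0.08 = 0.0096
  M6: 0.27 × 0.118 = 0.03186
  M2: 0.14 × 0.155 = 0.0217
  M1: 0.27 × 0.35 = 0.0945
  M5: 0.09 × 0.175 = 0.01575
  M4: 0.11 × 0.068 = 0.00748
Total = 0.18089.
P(M4 | evidence) = 0.00748 / 0.18089 ≈ 0.041.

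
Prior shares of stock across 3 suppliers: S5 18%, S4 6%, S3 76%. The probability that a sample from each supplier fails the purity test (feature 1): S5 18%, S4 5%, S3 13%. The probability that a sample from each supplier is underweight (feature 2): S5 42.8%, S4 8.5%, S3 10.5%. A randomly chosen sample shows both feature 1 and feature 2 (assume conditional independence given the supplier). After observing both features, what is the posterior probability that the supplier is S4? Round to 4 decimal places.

By Bayes' rule, posterior ∝ prior × likelihood:
  S5: 0.18 × 0.18 × 0.428 = 0.0138672
  S4: 0.06 × 0.05 × 0.085 = 0.000255
  S3: 0.76 × 0.13 × 0.105 = 0.010374
Normalizing constant = 0.0244962.
P(S4 | evidence) = 0.000255 / 0.0244962 ≈ 0.0104.

0.0104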